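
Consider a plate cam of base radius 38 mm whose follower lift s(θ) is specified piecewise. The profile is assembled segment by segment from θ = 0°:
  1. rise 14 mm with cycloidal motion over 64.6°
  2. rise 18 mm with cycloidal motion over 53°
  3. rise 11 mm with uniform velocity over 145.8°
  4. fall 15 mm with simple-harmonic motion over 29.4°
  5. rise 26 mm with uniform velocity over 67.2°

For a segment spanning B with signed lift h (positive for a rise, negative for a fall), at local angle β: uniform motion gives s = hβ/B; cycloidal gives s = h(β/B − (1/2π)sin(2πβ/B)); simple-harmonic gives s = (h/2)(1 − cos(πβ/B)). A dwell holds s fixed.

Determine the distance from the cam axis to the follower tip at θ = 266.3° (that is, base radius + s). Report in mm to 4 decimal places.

seg 1 [0°–64.6°] cycloidal, h=14: full span → s += 14 → s = 14.0000
seg 2 [64.6°–117.6°] cycloidal, h=18: full span → s += 18 → s = 32.0000
seg 3 [117.6°–263.4°] uniform, h=11: full span → s += 11 → s = 43.0000
seg 4 [263.4°–292.8°] simple-harmonic, h=-15: θ=266.3° here. β=2.9, B=29.4. -15/2·(1 − cos(π·0.0986)) = -0.3572 → s = 42.6428
radial distance = base radius + s = 38 + 42.6428 = 80.6428

80.6428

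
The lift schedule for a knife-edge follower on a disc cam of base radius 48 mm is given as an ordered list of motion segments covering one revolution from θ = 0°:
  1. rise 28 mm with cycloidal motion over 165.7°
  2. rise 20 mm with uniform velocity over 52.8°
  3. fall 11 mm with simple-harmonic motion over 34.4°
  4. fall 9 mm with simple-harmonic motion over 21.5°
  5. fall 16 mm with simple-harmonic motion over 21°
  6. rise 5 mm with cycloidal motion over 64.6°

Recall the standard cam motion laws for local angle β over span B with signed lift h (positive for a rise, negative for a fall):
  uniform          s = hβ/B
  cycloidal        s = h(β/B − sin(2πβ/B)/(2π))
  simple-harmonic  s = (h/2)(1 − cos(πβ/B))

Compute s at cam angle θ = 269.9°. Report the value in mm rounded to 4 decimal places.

seg 1 [0°–165.7°] cycloidal, h=28: full span → s += 28 → s = 28.0000
seg 2 [165.7°–218.5°] uniform, h=20: full span → s += 20 → s = 48.0000
seg 3 [218.5°–252.9°] simple-harmonic, h=-11: full span → s += -11 → s = 37.0000
seg 4 [252.9°–274.4°] simple-harmonic, h=-9: θ=269.9° here. β=17, B=21.5. -9/2·(1 − cos(π·0.7907)) = -8.0617 → s = 28.9383

28.9383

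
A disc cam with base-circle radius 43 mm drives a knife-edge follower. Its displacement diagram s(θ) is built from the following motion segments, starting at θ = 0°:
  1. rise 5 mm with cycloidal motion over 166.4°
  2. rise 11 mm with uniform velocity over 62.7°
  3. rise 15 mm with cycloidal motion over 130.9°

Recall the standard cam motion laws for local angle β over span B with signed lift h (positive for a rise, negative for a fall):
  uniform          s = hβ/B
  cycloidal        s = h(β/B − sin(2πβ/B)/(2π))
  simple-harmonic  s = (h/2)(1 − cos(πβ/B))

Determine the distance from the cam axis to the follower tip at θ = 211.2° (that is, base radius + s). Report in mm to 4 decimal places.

seg 1 [0°–166.4°] cycloidal, h=5: full span → s += 5 → s = 5.0000
seg 2 [166.4°–229.1°] uniform, h=11: θ=211.2° here. β=44.8, B=62.7. 11·44.8/62.7 = 7.8596 → s = 12.8596
radial distance = base radius + s = 43 + 12.8596 = 55.8596

55.8596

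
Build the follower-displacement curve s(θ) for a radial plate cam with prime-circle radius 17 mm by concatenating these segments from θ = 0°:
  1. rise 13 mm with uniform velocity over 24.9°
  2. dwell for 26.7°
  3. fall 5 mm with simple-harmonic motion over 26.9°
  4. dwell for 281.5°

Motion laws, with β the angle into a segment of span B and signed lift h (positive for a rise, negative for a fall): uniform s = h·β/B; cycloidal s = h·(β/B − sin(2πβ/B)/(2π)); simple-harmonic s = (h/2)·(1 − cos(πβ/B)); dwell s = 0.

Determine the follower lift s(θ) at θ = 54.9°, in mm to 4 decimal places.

seg 1 [0°–24.9°] uniform, h=13: full span → s += 13 → s = 13.0000
seg 2 [24.9°–51.6°] dwell: s stays 13.0000
seg 3 [51.6°–78.5°] simple-harmonic, h=-5: θ=54.9° here. β=3.3, B=26.9. -5/2·(1 − cos(π·0.1227)) = -0.1834 → s = 12.8166

12.8166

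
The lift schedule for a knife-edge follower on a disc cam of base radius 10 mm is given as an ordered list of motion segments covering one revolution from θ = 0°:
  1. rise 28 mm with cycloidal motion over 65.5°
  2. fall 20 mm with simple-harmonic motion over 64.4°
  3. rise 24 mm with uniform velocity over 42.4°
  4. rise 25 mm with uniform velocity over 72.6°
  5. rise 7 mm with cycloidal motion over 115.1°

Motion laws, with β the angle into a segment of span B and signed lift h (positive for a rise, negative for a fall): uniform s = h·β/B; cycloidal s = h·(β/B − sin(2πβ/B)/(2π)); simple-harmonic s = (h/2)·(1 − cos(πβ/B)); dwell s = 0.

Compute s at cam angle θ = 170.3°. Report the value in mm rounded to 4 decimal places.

seg 1 [0°–65.5°] cycloidal, h=28: full span → s += 28 → s = 28.0000
seg 2 [65.5°–129.9°] simple-harmonic, h=-20: full span → s += -20 → s = 8.0000
seg 3 [129.9°–172.3°] uniform, h=24: θ=170.3° here. β=40.4, B=42.4. 24·40.4/42.4 = 22.8679 → s = 30.8679

30.8679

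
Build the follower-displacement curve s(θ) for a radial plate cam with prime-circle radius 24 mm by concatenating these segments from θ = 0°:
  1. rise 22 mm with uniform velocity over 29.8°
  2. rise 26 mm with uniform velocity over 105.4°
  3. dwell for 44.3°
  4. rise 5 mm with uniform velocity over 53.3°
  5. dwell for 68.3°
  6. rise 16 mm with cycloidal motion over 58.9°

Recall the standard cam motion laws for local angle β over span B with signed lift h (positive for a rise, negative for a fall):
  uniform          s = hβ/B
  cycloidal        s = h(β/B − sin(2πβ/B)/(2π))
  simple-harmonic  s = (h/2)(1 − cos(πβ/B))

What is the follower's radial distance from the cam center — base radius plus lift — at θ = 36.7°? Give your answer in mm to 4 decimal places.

seg 1 [0°–29.8°] uniform, h=22: full span → s += 22 → s = 22.0000
seg 2 [29.8°–135.2°] uniform, h=26: θ=36.7° here. β=6.9, B=105.4. 26·6.9/105.4 = 1.7021 → s = 23.7021
radial distance = base radius + s = 24 + 23.7021 = 47.7021

47.7021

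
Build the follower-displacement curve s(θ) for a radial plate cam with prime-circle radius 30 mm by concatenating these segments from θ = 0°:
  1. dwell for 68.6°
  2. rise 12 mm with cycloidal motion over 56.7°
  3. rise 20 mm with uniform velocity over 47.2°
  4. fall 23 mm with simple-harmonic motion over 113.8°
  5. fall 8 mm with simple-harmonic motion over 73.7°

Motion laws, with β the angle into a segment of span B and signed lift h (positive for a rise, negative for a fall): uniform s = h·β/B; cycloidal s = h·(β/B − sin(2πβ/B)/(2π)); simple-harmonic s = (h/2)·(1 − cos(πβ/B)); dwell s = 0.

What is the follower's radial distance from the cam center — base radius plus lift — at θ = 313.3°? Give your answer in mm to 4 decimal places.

seg 1 [0°–68.6°] dwell: s stays 0.0000
seg 2 [68.6°–125.3°] cycloidal, h=12: full span → s += 12 → s = 12.0000
seg 3 [125.3°–172.5°] uniform, h=20: full span → s += 20 → s = 32.0000
seg 4 [172.5°–286.3°] simple-harmonic, h=-23: full span → s += -23 → s = 9.0000
seg 5 [286.3°–360°] simple-harmonic, h=-8: θ=313.3° here. β=27, B=73.7. -8/2·(1 − cos(π·0.3664)) = -2.3694 → s = 6.6306
radial distance = base radius + s = 30 + 6.6306 = 36.6306

36.6306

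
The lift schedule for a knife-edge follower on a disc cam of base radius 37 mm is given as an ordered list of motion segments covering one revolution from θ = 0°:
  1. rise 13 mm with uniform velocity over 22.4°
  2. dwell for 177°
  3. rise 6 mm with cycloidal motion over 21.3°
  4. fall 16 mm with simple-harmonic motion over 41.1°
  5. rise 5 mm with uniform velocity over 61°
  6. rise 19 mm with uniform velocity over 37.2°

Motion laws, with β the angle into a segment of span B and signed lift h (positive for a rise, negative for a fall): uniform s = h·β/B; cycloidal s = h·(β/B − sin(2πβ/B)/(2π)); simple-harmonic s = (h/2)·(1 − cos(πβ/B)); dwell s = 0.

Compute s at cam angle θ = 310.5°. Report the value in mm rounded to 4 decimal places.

seg 1 [0°–22.4°] uniform, h=13: full span → s += 13 → s = 13.0000
seg 2 [22.4°–199.4°] dwell: s stays 13.0000
seg 3 [199.4°–220.7°] cycloidal, h=6: full span → s += 6 → s = 19.0000
seg 4 [220.7°–261.8°] simple-harmonic, h=-16: full span → s += -16 → s = 3.0000
seg 5 [261.8°–322.8°] uniform, h=5: θ=310.5° here. β=48.7, B=61. 5·48.7/61 = 3.9918 → s = 6.9918

6.9918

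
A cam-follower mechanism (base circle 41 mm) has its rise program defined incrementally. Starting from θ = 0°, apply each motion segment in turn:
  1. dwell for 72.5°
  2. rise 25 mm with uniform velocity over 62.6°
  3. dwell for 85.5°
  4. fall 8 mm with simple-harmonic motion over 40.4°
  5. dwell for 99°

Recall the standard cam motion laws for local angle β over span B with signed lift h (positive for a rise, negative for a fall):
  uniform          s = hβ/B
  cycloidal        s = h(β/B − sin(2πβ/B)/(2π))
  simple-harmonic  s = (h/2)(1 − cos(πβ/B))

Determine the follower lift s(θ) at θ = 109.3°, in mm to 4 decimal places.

seg 1 [0°–72.5°] dwell: s stays 0.0000
seg 2 [72.5°–135.1°] uniform, h=25: θ=109.3° here. β=36.8, B=62.6. 25·36.8/62.6 = 14.6965 → s = 14.6965

14.6965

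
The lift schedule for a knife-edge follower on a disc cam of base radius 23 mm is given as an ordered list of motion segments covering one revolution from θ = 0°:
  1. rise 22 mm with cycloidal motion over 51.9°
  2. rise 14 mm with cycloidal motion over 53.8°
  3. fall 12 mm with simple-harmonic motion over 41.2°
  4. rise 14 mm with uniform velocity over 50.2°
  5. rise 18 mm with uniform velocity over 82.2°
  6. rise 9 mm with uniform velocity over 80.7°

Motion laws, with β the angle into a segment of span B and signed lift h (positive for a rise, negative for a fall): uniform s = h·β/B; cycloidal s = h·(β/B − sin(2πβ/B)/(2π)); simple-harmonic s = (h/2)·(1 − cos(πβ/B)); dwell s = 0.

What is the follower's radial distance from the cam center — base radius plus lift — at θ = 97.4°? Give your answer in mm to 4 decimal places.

seg 1 [0°–51.9°] cycloidal, h=22: full span → s += 22 → s = 22.0000
seg 2 [51.9°–105.7°] cycloidal, h=14: θ=97.4° here. β=45.5, B=53.8. 14·(0.8457 − sin(2π·0.8457)/(2π)) = 13.6773 → s = 35.6773
radial distance = base radius + s = 23 + 35.6773 = 58.6773

58.6773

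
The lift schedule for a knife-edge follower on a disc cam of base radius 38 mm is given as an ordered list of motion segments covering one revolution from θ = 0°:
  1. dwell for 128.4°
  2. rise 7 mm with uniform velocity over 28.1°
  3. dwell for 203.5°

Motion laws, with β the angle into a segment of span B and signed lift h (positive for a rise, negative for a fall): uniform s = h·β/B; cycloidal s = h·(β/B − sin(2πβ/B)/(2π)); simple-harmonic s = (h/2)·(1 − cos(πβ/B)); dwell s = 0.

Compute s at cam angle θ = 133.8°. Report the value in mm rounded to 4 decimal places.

seg 1 [0°–128.4°] dwell: s stays 0.0000
seg 2 [128.4°–156.5°] uniform, h=7: θ=133.8° here. β=5.4, B=28.1. 7·5.4/28.1 = 1.3452 → s = 1.3452

1.3452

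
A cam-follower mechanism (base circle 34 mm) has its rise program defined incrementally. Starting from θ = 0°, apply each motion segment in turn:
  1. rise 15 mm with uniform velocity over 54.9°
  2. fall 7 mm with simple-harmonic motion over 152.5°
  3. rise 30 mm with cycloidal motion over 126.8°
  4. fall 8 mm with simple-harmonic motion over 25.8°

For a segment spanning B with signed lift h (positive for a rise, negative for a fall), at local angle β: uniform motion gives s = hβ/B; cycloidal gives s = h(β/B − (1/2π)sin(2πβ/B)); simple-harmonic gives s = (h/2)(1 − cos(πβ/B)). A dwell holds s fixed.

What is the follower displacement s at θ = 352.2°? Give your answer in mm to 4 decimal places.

seg 1 [0°–54.9°] uniform, h=15: full span → s += 15 → s = 15.0000
seg 2 [54.9°–207.4°] simple-harmonic, h=-7: full span → s += -7 → s = 8.0000
seg 3 [207.4°–334.2°] cycloidal, h=30: full span → s += 30 → s = 38.0000
seg 4 [334.2°–360°] simple-harmonic, h=-8: θ=352.2° here. β=18, B=25.8. -8/2·(1 − cos(π·0.6977)) = -6.3274 → s = 31.6726

31.6726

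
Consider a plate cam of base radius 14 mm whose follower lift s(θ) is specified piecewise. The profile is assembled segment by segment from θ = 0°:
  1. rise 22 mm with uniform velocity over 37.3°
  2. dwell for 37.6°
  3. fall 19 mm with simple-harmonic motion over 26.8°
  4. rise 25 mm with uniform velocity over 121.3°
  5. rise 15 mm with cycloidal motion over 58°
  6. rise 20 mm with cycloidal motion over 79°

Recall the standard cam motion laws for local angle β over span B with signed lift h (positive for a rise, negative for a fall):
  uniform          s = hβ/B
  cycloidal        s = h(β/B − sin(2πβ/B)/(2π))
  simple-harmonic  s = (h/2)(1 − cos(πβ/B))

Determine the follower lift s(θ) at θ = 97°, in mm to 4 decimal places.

seg 1 [0°–37.3°] uniform, h=22: full span → s += 22 → s = 22.0000
seg 2 [37.3°–74.9°] dwell: s stays 22.0000
seg 3 [74.9°–101.7°] simple-harmonic, h=-19: θ=97° here. β=22.1, B=26.8. -19/2·(1 − cos(π·0.8246)) = -17.5943 → s = 4.4057

4.4057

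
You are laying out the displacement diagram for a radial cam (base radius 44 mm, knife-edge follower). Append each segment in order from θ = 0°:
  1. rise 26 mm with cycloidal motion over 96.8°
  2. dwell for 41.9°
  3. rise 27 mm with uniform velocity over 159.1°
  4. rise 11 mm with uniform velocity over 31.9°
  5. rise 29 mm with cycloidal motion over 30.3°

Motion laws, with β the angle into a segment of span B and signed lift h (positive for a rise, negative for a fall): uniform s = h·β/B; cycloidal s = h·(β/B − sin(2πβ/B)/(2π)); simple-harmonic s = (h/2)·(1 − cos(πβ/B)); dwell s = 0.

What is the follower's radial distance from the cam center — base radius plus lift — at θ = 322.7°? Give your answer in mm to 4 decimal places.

seg 1 [0°–96.8°] cycloidal, h=26: full span → s += 26 → s = 26.0000
seg 2 [96.8°–138.7°] dwell: s stays 26.0000
seg 3 [138.7°–297.8°] uniform, h=27: full span → s += 27 → s = 53.0000
seg 4 [297.8°–329.7°] uniform, h=11: θ=322.7° here. β=24.9, B=31.9. 11·24.9/31.9 = 8.5862 → s = 61.5862
radial distance = base radius + s = 44 + 61.5862 = 105.5862

105.5862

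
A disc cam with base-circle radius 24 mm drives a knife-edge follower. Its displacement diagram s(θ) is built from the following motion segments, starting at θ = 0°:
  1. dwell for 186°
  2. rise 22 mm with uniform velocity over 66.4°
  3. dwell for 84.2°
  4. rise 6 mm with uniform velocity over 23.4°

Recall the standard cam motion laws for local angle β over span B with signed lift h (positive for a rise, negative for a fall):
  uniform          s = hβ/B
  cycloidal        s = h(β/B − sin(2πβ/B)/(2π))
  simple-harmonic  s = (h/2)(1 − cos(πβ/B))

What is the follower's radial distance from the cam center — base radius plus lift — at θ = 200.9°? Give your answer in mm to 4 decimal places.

seg 1 [0°–186°] dwell: s stays 0.0000
seg 2 [186°–252.4°] uniform, h=22: θ=200.9° here. β=14.9, B=66.4. 22·14.9/66.4 = 4.9367 → s = 4.9367
radial distance = base radius + s = 24 + 4.9367 = 28.9367

28.9367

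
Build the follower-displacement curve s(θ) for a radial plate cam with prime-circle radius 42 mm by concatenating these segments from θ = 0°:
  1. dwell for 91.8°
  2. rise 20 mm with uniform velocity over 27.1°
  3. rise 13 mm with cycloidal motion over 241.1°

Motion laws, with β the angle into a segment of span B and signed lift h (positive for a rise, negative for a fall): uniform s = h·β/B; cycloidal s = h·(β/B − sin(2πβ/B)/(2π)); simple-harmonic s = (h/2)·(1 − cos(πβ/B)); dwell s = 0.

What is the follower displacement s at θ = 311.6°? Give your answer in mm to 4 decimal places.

seg 1 [0°–91.8°] dwell: s stays 0.0000
seg 2 [91.8°–118.9°] uniform, h=20: full span → s += 20 → s = 20.0000
seg 3 [118.9°–360°] cycloidal, h=13: θ=311.6° here. β=192.7, B=241.1. 13·(0.7993 − sin(2π·0.7993)/(2π)) = 12.3610 → s = 32.3610

32.3610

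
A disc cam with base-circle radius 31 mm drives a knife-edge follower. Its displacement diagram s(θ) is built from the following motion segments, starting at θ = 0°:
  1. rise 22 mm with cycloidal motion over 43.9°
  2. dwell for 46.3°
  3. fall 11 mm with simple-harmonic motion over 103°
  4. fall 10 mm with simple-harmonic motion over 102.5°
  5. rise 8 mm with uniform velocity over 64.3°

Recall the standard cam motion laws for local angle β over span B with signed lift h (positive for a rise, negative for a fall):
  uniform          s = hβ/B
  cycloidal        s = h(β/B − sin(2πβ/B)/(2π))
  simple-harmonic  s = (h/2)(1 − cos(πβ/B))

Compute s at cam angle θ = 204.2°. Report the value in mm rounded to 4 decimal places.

seg 1 [0°–43.9°] cycloidal, h=22: full span → s += 22 → s = 22.0000
seg 2 [43.9°–90.2°] dwell: s stays 22.0000
seg 3 [90.2°–193.2°] simple-harmonic, h=-11: full span → s += -11 → s = 11.0000
seg 4 [193.2°–295.7°] simple-harmonic, h=-10: θ=204.2° here. β=11, B=102.5. -10/2·(1 − cos(π·0.1073)) = -0.2815 → s = 10.7185

10.7185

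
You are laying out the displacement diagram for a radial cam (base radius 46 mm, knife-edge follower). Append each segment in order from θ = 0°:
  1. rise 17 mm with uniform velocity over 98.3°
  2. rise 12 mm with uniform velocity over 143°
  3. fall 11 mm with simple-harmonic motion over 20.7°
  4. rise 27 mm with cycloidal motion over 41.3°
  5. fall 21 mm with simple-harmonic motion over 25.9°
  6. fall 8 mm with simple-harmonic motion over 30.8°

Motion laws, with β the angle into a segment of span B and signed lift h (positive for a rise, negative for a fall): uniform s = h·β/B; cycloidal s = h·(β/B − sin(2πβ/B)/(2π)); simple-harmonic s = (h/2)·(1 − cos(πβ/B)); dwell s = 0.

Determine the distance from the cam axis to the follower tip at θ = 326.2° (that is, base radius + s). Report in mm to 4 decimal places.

seg 1 [0°–98.3°] uniform, h=17: full span → s += 17 → s = 17.0000
seg 2 [98.3°–241.3°] uniform, h=12: full span → s += 12 → s = 29.0000
seg 3 [241.3°–262°] simple-harmonic, h=-11: full span → s += -11 → s = 18.0000
seg 4 [262°–303.3°] cycloidal, h=27: full span → s += 27 → s = 45.0000
seg 5 [303.3°–329.2°] simple-harmonic, h=-21: θ=326.2° here. β=22.9, B=25.9. -21/2·(1 − cos(π·0.8842)) = -20.3124 → s = 24.6876
radial distance = base radius + s = 46 + 24.6876 = 70.6876

70.6876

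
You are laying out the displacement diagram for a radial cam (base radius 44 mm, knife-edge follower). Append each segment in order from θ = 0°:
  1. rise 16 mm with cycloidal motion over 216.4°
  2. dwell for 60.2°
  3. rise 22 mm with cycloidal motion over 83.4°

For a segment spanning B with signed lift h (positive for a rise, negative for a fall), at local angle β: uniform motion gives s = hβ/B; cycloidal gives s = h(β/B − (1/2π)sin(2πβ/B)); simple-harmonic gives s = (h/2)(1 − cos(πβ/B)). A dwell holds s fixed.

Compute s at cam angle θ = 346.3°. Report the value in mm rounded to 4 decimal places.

seg 1 [0°–216.4°] cycloidal, h=16: full span → s += 16 → s = 16.0000
seg 2 [216.4°–276.6°] dwell: s stays 16.0000
seg 3 [276.6°–360°] cycloidal, h=22: θ=346.3° here. β=69.7, B=83.4. 22·(0.8357 − sin(2π·0.8357)/(2π)) = 21.3917 → s = 37.3917

37.3917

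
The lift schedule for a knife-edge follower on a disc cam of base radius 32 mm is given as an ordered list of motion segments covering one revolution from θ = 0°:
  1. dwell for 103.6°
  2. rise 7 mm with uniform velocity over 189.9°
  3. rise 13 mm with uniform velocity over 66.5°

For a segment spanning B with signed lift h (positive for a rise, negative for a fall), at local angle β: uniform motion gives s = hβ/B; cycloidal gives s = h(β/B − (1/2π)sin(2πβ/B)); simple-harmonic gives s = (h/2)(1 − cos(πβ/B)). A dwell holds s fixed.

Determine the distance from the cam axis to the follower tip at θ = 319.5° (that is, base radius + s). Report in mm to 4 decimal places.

seg 1 [0°–103.6°] dwell: s stays 0.0000
seg 2 [103.6°–293.5°] uniform, h=7: full span → s += 7 → s = 7.0000
seg 3 [293.5°–360°] uniform, h=13: θ=319.5° here. β=26, B=66.5. 13·26/66.5 = 5.0827 → s = 12.0827
radial distance = base radius + s = 32 + 12.0827 = 44.0827

44.0827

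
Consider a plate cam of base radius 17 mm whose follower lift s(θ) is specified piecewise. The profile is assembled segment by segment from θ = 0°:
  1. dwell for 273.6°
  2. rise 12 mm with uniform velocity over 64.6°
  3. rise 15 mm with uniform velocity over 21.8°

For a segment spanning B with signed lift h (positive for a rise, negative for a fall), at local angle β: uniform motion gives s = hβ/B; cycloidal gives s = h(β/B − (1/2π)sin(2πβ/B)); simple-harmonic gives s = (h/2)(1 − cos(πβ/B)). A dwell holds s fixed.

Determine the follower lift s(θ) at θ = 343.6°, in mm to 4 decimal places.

seg 1 [0°–273.6°] dwell: s stays 0.0000
seg 2 [273.6°–338.2°] uniform, h=12: full span → s += 12 → s = 12.0000
seg 3 [338.2°–360°] uniform, h=15: θ=343.6° here. β=5.4, B=21.8. 15·5.4/21.8 = 3.7156 → s = 15.7156

15.7156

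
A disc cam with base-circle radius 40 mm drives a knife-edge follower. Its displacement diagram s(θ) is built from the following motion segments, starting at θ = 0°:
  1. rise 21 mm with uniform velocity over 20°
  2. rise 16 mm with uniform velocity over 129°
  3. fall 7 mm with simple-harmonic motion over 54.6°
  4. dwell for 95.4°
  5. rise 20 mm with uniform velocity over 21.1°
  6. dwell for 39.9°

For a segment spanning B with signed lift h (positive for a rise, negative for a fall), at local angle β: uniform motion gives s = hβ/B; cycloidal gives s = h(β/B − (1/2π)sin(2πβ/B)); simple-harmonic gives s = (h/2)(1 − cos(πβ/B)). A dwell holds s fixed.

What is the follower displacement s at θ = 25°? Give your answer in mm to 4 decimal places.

seg 1 [0°–20°] uniform, h=21: full span → s += 21 → s = 21.0000
seg 2 [20°–149°] uniform, h=16: θ=25° here. β=5, B=129. 16·5/129 = 0.6202 → s = 21.6202

21.6202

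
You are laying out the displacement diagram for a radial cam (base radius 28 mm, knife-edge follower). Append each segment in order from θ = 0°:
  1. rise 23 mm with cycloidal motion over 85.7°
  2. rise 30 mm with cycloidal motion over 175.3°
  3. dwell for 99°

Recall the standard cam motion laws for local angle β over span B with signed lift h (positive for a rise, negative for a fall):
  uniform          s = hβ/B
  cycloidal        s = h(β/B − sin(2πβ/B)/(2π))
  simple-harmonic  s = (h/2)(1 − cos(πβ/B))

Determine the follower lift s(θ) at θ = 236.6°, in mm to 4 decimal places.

seg 1 [0°–85.7°] cycloidal, h=23: full span → s += 23 → s = 23.0000
seg 2 [85.7°–261°] cycloidal, h=30: θ=236.6° here. β=150.9, B=175.3. 30·(0.8608 − sin(2π·0.8608)/(2π)) = 29.4877 → s = 52.4877

52.4877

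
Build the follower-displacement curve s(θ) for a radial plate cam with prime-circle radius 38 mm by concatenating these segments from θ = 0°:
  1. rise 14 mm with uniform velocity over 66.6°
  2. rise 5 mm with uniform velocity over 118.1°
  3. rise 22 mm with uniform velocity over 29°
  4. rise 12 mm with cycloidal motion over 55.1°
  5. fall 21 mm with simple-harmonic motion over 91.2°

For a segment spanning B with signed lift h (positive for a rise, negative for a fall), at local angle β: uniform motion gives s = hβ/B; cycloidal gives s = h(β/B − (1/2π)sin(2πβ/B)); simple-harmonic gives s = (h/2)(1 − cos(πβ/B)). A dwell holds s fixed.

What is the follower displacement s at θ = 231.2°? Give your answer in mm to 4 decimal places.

seg 1 [0°–66.6°] uniform, h=14: full span → s += 14 → s = 14.0000
seg 2 [66.6°–184.7°] uniform, h=5: full span → s += 5 → s = 19.0000
seg 3 [184.7°–213.7°] uniform, h=22: full span → s += 22 → s = 41.0000
seg 4 [213.7°–268.8°] cycloidal, h=12: θ=231.2° here. β=17.5, B=55.1. 12·(0.3176 − sin(2π·0.3176)/(2π)) = 2.0711 → s = 43.0711

43.0711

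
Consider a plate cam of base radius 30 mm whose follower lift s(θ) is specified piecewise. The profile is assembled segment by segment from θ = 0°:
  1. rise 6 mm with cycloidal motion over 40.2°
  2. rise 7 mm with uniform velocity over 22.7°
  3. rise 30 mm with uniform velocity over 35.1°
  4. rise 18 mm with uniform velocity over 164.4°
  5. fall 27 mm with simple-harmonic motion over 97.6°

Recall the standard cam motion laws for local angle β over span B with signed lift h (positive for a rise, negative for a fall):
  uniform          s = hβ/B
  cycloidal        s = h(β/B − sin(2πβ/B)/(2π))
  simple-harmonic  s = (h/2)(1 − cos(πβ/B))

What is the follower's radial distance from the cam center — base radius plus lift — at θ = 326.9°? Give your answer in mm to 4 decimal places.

seg 1 [0°–40.2°] cycloidal, h=6: full span → s += 6 → s = 6.0000
seg 2 [40.2°–62.9°] uniform, h=7: full span → s += 7 → s = 13.0000
seg 3 [62.9°–98°] uniform, h=30: full span → s += 30 → s = 43.0000
seg 4 [98°–262.4°] uniform, h=18: full span → s += 18 → s = 61.0000
seg 5 [262.4°–360°] simple-harmonic, h=-27: θ=326.9° here. β=64.5, B=97.6. -27/2·(1 − cos(π·0.6609)) = -20.0356 → s = 40.9644
radial distance = base radius + s = 30 + 40.9644 = 70.9644

70.9644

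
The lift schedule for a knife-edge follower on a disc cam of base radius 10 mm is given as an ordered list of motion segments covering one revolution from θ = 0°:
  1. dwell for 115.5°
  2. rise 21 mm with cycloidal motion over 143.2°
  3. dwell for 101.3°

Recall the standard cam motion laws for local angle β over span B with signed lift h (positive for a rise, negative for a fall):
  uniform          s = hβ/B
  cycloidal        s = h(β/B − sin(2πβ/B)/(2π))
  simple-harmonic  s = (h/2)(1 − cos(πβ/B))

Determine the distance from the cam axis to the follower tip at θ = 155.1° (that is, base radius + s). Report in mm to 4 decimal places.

seg 1 [0°–115.5°] dwell: s stays 0.0000
seg 2 [115.5°–258.7°] cycloidal, h=21: θ=155.1° here. β=39.6, B=143.2. 21·(0.2765 − sin(2π·0.2765)/(2π)) = 2.5114 → s = 2.5114
radial distance = base radius + s = 10 + 2.5114 = 12.5114

12.5114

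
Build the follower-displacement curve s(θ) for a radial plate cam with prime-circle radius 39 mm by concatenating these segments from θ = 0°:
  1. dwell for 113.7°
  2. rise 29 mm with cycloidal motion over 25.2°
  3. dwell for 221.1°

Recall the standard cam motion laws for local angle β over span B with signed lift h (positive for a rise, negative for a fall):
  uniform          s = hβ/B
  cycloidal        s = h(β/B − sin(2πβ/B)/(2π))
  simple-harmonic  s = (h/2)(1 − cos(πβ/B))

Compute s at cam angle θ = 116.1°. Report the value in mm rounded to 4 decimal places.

seg 1 [0°–113.7°] dwell: s stays 0.0000
seg 2 [113.7°–138.9°] cycloidal, h=29: θ=116.1° here. β=2.4, B=25.2. 29·(0.0952 − sin(2π·0.0952)/(2π)) = 0.1619 → s = 0.1619

0.1619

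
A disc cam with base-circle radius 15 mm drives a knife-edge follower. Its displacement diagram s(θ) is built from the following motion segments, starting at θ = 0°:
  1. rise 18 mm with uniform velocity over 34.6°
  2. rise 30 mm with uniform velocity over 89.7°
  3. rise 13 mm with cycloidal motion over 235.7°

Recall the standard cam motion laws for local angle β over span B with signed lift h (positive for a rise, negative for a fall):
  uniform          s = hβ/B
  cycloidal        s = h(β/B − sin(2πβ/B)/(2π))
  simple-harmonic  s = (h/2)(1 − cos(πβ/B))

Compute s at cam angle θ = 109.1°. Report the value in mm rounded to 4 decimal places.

seg 1 [0°–34.6°] uniform, h=18: full span → s += 18 → s = 18.0000
seg 2 [34.6°–124.3°] uniform, h=30: θ=109.1° here. β=74.5, B=89.7. 30·74.5/89.7 = 24.9164 → s = 42.9164

42.9164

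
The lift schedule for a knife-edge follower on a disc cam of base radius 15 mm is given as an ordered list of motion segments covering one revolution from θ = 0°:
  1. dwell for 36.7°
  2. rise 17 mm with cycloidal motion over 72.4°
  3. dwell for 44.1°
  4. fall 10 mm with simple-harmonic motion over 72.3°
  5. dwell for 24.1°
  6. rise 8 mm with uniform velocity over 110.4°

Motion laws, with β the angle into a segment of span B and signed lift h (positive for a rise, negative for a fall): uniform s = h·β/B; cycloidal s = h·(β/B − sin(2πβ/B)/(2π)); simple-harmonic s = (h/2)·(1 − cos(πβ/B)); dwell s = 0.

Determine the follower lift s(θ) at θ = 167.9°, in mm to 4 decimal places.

seg 1 [0°–36.7°] dwell: s stays 0.0000
seg 2 [36.7°–109.1°] cycloidal, h=17: full span → s += 17 → s = 17.0000
seg 3 [109.1°–153.2°] dwell: s stays 17.0000
seg 4 [153.2°–225.5°] simple-harmonic, h=-10: θ=167.9° here. β=14.7, B=72.3. -10/2·(1 − cos(π·0.2033)) = -0.9858 → s = 16.0142

16.0142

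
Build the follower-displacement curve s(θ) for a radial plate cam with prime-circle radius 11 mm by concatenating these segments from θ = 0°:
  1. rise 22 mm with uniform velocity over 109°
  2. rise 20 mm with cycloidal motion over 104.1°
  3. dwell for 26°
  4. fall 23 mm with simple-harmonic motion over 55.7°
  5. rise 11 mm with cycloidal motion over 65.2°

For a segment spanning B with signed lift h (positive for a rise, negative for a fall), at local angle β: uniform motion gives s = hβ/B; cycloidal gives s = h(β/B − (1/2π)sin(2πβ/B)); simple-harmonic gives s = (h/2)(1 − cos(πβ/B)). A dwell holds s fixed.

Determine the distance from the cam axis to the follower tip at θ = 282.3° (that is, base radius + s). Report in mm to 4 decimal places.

seg 1 [0°–109°] uniform, h=22: full span → s += 22 → s = 22.0000
seg 2 [109°–213.1°] cycloidal, h=20: full span → s += 20 → s = 42.0000
seg 3 [213.1°–239.1°] dwell: s stays 42.0000
seg 4 [239.1°–294.8°] simple-harmonic, h=-23: θ=282.3° here. β=43.2, B=55.7. -23/2·(1 − cos(π·0.7756)) = -20.2583 → s = 21.7417
radial distance = base radius + s = 11 + 21.7417 = 32.7417

32.7417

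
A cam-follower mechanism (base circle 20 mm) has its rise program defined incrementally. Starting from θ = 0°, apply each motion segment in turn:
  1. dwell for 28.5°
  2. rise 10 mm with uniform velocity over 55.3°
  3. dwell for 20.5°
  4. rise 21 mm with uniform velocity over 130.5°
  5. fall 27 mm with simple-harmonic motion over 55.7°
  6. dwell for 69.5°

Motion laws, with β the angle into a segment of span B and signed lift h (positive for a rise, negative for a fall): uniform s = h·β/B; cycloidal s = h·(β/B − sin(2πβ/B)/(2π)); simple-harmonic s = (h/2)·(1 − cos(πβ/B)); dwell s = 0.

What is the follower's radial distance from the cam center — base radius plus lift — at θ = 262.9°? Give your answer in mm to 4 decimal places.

seg 1 [0°–28.5°] dwell: s stays 0.0000
seg 2 [28.5°–83.8°] uniform, h=10: full span → s += 10 → s = 10.0000
seg 3 [83.8°–104.3°] dwell: s stays 10.0000
seg 4 [104.3°–234.8°] uniform, h=21: full span → s += 21 → s = 31.0000
seg 5 [234.8°–290.5°] simple-harmonic, h=-27: θ=262.9° here. β=28.1, B=55.7. -27/2·(1 − cos(π·0.5045)) = -13.6904 → s = 17.3096
radial distance = base radius + s = 20 + 17.3096 = 37.3096

37.3096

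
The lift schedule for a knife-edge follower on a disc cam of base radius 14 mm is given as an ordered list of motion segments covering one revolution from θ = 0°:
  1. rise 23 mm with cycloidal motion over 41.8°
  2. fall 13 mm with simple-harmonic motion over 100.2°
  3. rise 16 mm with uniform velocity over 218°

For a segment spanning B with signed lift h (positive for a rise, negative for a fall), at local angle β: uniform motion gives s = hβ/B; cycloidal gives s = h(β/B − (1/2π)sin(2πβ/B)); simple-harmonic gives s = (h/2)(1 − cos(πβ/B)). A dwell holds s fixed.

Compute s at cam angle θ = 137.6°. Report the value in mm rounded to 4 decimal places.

seg 1 [0°–41.8°] cycloidal, h=23: full span → s += 23 → s = 23.0000
seg 2 [41.8°–142°] simple-harmonic, h=-13: θ=137.6° here. β=95.8, B=100.2. -13/2·(1 − cos(π·0.9561)) = -12.9382 → s = 10.0618

10.0618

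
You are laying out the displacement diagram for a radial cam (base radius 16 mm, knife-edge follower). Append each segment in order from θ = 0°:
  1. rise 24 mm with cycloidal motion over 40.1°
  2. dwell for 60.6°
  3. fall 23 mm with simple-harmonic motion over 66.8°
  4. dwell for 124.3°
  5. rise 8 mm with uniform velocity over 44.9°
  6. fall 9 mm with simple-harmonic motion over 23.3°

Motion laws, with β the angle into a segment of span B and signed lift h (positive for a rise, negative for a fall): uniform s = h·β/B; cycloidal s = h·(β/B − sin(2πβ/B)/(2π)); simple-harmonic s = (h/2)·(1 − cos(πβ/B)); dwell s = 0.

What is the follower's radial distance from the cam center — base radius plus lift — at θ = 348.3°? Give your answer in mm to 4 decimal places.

seg 1 [0°–40.1°] cycloidal, h=24: full span → s += 24 → s = 24.0000
seg 2 [40.1°–100.7°] dwell: s stays 24.0000
seg 3 [100.7°–167.5°] simple-harmonic, h=-23: full span → s += -23 → s = 1.0000
seg 4 [167.5°–291.8°] dwell: s stays 1.0000
seg 5 [291.8°–336.7°] uniform, h=8: full span → s += 8 → s = 9.0000
seg 6 [336.7°–360°] simple-harmonic, h=-9: θ=348.3° here. β=11.6, B=23.3. -9/2·(1 − cos(π·0.4979)) = -4.4697 → s = 4.5303
radial distance = base radius + s = 16 + 4.5303 = 20.5303

20.5303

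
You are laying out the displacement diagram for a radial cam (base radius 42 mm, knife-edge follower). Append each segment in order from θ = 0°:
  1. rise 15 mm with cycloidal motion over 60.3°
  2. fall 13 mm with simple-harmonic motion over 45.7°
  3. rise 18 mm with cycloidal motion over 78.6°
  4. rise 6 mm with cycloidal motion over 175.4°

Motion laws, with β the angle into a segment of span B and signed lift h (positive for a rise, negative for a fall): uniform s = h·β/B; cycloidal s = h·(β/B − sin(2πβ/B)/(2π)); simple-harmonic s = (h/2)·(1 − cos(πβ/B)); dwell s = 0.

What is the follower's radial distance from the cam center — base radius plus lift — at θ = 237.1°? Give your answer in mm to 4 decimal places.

seg 1 [0°–60.3°] cycloidal, h=15: full span → s += 15 → s = 15.0000
seg 2 [60.3°–106°] simple-harmonic, h=-13: full span → s += -13 → s = 2.0000
seg 3 [106°–184.6°] cycloidal, h=18: full span → s += 18 → s = 20.0000
seg 4 [184.6°–360°] cycloidal, h=6: θ=237.1° here. β=52.5, B=175.4. 6·(0.2993 − sin(2π·0.2993)/(2π)) = 0.8864 → s = 20.8864
radial distance = base radius + s = 42 + 20.8864 = 62.8864

62.8864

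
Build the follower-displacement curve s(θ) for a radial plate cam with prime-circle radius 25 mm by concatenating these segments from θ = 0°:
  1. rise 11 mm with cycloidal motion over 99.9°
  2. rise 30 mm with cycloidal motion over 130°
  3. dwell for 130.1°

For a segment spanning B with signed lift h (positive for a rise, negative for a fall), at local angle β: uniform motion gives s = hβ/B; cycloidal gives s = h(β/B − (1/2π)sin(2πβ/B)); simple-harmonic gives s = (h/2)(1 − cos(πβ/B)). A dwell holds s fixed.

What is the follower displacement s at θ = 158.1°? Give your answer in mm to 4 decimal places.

seg 1 [0°–99.9°] cycloidal, h=11: full span → s += 11 → s = 11.0000
seg 2 [99.9°–229.9°] cycloidal, h=30: θ=158.1° here. β=58.2, B=130. 30·(0.4477 − sin(2π·0.4477)/(2π)) = 11.8896 → s = 22.8896

22.8896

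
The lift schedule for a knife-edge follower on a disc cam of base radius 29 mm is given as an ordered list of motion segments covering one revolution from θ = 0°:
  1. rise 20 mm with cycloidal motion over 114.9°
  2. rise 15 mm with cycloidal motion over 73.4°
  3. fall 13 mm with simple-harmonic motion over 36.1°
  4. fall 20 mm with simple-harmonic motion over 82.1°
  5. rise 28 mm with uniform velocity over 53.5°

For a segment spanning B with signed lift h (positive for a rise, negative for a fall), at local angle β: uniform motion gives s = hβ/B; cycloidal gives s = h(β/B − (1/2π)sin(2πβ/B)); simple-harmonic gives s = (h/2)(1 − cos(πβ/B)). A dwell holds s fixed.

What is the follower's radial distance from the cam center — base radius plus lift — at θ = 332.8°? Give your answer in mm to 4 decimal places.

seg 1 [0°–114.9°] cycloidal, h=20: full span → s += 20 → s = 20.0000
seg 2 [114.9°–188.3°] cycloidal, h=15: full span → s += 15 → s = 35.0000
seg 3 [188.3°–224.4°] simple-harmonic, h=-13: full span → s += -13 → s = 22.0000
seg 4 [224.4°–306.5°] simple-harmonic, h=-20: full span → s += -20 → s = 2.0000
seg 5 [306.5°–360°] uniform, h=28: θ=332.8° here. β=26.3, B=53.5. 28·26.3/53.5 = 13.7645 → s = 15.7645
radial distance = base radius + s = 29 + 15.7645 = 44.7645

44.7645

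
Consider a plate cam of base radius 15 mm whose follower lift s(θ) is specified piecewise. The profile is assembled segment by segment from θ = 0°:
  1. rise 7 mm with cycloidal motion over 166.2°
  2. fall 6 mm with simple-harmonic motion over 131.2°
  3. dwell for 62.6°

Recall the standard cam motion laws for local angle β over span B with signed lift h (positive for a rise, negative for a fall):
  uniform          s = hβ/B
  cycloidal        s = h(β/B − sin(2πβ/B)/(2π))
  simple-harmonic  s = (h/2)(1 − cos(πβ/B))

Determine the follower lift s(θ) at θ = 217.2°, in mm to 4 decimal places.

seg 1 [0°–166.2°] cycloidal, h=7: full span → s += 7 → s = 7.0000
seg 2 [166.2°–297.4°] simple-harmonic, h=-6: θ=217.2° here. β=51, B=131.2. -6/2·(1 − cos(π·0.3887)) = -1.9724 → s = 5.0276

5.0276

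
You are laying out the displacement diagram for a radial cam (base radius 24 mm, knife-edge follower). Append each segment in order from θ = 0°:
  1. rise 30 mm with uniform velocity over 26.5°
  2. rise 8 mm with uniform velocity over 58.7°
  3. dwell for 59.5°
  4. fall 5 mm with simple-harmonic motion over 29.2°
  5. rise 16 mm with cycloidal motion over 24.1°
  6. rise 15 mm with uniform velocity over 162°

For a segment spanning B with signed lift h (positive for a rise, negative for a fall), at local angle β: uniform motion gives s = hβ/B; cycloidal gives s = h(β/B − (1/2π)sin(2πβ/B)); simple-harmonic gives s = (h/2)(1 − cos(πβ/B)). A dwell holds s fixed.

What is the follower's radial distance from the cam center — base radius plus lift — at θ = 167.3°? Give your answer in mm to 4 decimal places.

seg 1 [0°–26.5°] uniform, h=30: full span → s += 30 → s = 30.0000
seg 2 [26.5°–85.2°] uniform, h=8: full span → s += 8 → s = 38.0000
seg 3 [85.2°–144.7°] dwell: s stays 38.0000
seg 4 [144.7°–173.9°] simple-harmonic, h=-5: θ=167.3° here. β=22.6, B=29.2. -5/2·(1 − cos(π·0.7740)) = -4.3958 → s = 33.6042
radial distance = base radius + s = 24 + 33.6042 = 57.6042

57.6042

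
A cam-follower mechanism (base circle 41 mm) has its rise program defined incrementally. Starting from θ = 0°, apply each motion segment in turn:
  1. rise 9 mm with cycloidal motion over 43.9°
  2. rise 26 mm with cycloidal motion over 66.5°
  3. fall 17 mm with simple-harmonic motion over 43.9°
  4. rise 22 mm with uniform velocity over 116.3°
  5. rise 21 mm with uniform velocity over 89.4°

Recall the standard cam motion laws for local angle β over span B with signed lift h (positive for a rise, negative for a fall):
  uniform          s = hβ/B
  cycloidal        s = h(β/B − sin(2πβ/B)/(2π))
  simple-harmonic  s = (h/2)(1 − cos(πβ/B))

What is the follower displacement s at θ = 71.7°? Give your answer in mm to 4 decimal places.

seg 1 [0°–43.9°] cycloidal, h=9: full span → s += 9 → s = 9.0000
seg 2 [43.9°–110.4°] cycloidal, h=26: θ=71.7° here. β=27.8, B=66.5. 26·(0.4180 − sin(2π·0.4180)/(2π)) = 8.8313 → s = 17.8313

17.8313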